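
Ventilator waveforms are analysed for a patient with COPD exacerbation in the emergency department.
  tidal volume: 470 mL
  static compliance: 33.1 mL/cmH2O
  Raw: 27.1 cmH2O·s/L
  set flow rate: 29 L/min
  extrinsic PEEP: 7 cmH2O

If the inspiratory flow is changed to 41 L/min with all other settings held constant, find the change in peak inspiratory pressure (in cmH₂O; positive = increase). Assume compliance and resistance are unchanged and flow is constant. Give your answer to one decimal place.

5.4

Flow: 29 L/min ÷ 60 = 0.4833 L/s.
New flow: 41 L/min ÷ 60 = 0.6833 L/s.
PIP = Vt/C + R·V̇ + PEEP (constant-flow equation of motion).
Only the resistive term changes: ΔPIP = R × ΔV̇ = 27.1 × (0.6833 − 0.4833) = 27.1 × 0.2 = 5.42 cmH2O.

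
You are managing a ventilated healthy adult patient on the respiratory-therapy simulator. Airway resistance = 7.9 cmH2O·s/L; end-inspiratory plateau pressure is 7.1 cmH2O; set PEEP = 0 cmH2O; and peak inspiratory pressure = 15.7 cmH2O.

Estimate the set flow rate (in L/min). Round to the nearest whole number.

flow = (PIP − Pplat) / Raw = (15.7 − 7.1) / 7.9 = 1.089 L/s × 60 = 65.34 L/min.

65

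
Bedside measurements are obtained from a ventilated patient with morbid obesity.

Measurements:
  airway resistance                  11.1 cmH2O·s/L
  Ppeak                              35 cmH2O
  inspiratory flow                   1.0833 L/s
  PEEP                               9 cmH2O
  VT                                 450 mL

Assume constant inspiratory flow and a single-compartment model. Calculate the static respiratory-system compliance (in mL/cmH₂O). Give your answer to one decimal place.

32.2

Equation of motion (constant flow): PIP = Vt/C + R·V̇ + PEEP.
Vt/C = PIP − R·V̇ − PEEP = 35 − 11.1×1.0833 − 9 = 35 − 12.025 − 9 = 13.975 cmH2O.
C = Vt / 13.975 = 450 / 13.975 = 32.2 mL/cmH2O.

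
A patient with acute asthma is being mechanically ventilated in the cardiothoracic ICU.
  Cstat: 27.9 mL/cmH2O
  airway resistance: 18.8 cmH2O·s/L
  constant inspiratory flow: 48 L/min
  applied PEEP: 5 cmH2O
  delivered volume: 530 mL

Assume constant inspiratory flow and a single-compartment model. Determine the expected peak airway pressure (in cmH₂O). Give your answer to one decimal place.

Flow: 48 L/min ÷ 60 = 0.8 L/s.
Equation of motion (constant flow): PIP = Vt/C + R·V̇ + PEEP.
PIP = 530/27.9 + 18.8×0.8 + 5 = 18.996 + 15.04 + 5 = 39.036 cmH2O.

39.0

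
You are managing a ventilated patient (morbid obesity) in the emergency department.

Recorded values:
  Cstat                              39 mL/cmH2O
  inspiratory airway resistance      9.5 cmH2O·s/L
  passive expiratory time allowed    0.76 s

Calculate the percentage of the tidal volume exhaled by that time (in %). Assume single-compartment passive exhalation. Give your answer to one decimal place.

τ = R × C = 9.5 × 39 mL/cmH2O = 9.5 × 0.039 L/cmH2O = 0.3705 s.
Passive exhalation: V(t)/V₀ = e^(−t/τ) = e^(−0.76/0.3705) = 0.1286.
Fraction exhaled = 1 − 0.1286 = 0.8714 → 87.14%.

87.1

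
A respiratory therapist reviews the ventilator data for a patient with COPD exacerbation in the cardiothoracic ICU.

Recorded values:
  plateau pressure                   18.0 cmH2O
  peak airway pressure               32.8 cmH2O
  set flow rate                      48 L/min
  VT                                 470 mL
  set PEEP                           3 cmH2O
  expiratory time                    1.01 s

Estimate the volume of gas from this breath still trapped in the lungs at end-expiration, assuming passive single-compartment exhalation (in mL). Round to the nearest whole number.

Flow: 48 L/min ÷ 60 = 0.8 L/s.
R = (PIP − Pplat)/V̇ = (32.8 − 18.0) / 0.8 = 14.8/0.8 = 18.5 cmH2O·s/L.
C = Vt/(Pplat − PEEP) = 470.0 / (18.0 − 3) = 470.0/15.0 = 31.333 mL/cmH2O.
τ = R × C = 18.5 × 0.03133 L/cmH2O = 0.5796 s.
Fraction remaining = e^(−Te/τ) = e^(−1.01/0.5796) = 0.1751.
Trapped volume = 470.0 × 0.1751 = 82.297 mL.

82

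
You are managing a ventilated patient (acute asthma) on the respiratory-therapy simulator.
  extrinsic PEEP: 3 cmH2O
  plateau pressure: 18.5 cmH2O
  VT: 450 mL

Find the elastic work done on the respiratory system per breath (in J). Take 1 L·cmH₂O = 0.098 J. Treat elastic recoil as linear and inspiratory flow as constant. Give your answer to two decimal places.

0.34

Elastic work ≈ ½ × (Pplat − PEEP) × Vt = 0.5 × (18.5 − 3) × 0.450 L = 0.5 × 15.5 × 0.450 = 3.488 L·cmH2O.
× 0.098 J/(L·cmH2O) → 0.3418 J.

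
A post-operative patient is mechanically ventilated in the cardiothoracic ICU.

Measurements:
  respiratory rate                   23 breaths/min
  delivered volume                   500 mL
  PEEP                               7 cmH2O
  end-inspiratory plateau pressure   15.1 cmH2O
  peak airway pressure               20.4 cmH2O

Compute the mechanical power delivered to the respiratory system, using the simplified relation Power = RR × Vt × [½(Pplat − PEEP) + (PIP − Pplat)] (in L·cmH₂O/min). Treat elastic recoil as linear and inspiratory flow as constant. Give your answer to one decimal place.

Per-breath work = Vt × [½(Pplat−PEEP) + (PIP−Pplat)] = 0.500 × [0.5×8.1 + 5.3] = 0.500 × 9.35 = 4.675 L·cmH2O.
Power = 23 × 4.675 = 107.53 L·cmH2O/min.

107.5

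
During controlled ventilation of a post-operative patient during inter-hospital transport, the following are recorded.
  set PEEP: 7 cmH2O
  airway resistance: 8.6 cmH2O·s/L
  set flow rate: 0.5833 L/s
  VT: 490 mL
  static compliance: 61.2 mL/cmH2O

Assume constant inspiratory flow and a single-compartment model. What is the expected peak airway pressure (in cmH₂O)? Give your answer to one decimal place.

Equation of motion (constant flow): PIP = Vt/C + R·V̇ + PEEP.
PIP = 490/61.2 + 8.6×0.5833 + 7 = 8.007 + 5.016 + 7 = 20.023 cmH2O.

20.0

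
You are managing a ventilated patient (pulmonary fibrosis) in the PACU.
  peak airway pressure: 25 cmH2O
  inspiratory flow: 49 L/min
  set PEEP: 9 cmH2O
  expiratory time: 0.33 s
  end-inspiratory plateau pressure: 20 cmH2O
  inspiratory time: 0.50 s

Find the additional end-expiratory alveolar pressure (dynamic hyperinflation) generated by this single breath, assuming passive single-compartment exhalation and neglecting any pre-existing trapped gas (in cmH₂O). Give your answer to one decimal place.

2.6

Flow: 49 L/min ÷ 60 = 0.8167 L/s.
Vt = flow × Ti = 0.8167 L/s × 0.50 s × 1000 mL/L = 408.35 mL.
R = (PIP − Pplat)/V̇ = (25 − 20) / 0.8167 = 5.0/0.8167 = 6.122 cmH2O·s/L.
C = Vt/(Pplat − PEEP) = 408.35 / (20 − 9) = 408.35/11.0 = 37.123 mL/cmH2O.
τ = R × C = 6.122 × 0.03712 L/cmH2O = 0.2272 s.
Fraction remaining = e^(−Te/τ) = e^(−0.33/0.2272) = 0.234; trapped volume = 408.35 × 0.234 = 95.554 mL.
Additional alveolar pressure from trapping ≈ V_trapped / C = 95.554 / 37.123 = 2.574 cmH2O.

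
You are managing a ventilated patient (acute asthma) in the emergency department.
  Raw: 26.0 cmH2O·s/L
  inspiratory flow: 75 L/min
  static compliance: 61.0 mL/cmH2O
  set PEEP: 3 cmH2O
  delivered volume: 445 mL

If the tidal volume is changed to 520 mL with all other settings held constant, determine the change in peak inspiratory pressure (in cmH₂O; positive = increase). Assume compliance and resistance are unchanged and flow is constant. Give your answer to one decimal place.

1.2

PIP = Vt/C + R·V̇ + PEEP (constant-flow equation of motion).
Only the elastic term changes: ΔPIP = ΔVt / C = (520 − 445) / 61.0 = 1.23 cmH2O.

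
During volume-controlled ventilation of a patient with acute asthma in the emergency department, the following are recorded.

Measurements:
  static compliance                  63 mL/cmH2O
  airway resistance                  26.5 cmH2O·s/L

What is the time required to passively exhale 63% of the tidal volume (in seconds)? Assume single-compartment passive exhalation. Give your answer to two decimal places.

τ = R × C = 26.5 × 63 mL/cmH2O = 26.5 × 0.063 L/cmH2O = 1.67 s.
Exhaled fraction f = 1 − e^(−t/τ) → t = −τ·ln(1 − f) = −1.67·ln(0.37) = 1.66 s.

1.66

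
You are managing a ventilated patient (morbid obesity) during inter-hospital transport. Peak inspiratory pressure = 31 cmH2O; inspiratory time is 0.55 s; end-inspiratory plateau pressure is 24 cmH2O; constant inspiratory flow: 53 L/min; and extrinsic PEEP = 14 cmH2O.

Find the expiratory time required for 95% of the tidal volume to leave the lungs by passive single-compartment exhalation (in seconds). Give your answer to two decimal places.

1.15

Flow: 53 L/min ÷ 60 = 0.8833 L/s.
Vt = flow × Ti = 0.8833 L/s × 0.55 s × 1000 mL/L = 485.82 mL.
R = (PIP − Pplat)/V̇ = (31 − 24) / 0.8833 = 7.0/0.8833 = 7.925 cmH2O·s/L.
C = Vt/(Pplat − PEEP) = 485.82 / (24 − 14) = 485.82/10.0 = 48.582 mL/cmH2O.
τ = R × C = 7.925 × 0.04858 L/cmH2O = 0.385 s.
t = −τ·ln(1 − 0.95) = −0.385·ln(0.05) = 1.153 s.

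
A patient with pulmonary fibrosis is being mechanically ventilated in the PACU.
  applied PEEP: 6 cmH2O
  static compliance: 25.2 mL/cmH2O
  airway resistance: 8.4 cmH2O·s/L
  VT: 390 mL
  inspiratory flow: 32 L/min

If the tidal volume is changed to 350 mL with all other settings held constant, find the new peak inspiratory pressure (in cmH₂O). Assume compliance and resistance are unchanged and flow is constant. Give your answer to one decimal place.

Flow: 32 L/min ÷ 60 = 0.5333 L/s.
PIP = Vt/C + R·V̇ + PEEP (constant-flow equation of motion).
Only the elastic term changes: ΔPIP = ΔVt / C = (350 − 390) / 25.2 = -1.587 cmH2O.
Original PIP = 390/25.2 + 8.4×0.5333 + 6 = 25.956 cmH2O; new PIP = 25.956 + (-1.587) = 24.369 cmH2O.

24.4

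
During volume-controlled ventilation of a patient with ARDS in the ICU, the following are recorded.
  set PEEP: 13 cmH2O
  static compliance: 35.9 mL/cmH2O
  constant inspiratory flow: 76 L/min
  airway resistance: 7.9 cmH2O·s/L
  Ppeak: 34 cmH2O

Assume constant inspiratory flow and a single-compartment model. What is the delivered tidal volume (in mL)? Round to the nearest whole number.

Flow: 76 L/min ÷ 60 = 1.2667 L/s.
Equation of motion (constant flow): PIP = Vt/C + R·V̇ + PEEP.
Vt/C = PIP − R·V̇ − PEEP = 34 − 10.007 − 13 = 10.993 cmH2O.
Vt = C × 10.993 = 35.9 × 10.993 = 394.65 mL.

395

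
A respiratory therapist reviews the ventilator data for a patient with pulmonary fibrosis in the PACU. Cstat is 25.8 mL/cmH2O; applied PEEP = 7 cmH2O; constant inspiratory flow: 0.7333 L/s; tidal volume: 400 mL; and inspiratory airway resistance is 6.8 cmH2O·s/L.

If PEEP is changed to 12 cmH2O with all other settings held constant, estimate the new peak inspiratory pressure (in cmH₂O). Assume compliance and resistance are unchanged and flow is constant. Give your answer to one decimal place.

PIP = Vt/C + R·V̇ + PEEP (constant-flow equation of motion).
Only the baseline term changes: ΔPIP = ΔPEEP = 12 − 7 = 5.0 cmH2O.
Original PIP = 400/25.8 + 6.8×0.7333 + 7 = 27.49 cmH2O; new PIP = 27.49 + (5.0) = 32.49 cmH2O.

32.5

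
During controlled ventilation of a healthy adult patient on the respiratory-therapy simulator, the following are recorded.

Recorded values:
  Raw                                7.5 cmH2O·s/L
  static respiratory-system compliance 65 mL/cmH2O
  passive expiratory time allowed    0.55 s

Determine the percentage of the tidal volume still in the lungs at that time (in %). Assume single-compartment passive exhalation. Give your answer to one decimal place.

32.4

τ = R × C = 7.5 × 65 mL/cmH2O = 7.5 × 0.065 L/cmH2O = 0.4875 s.
Passive exhalation: V(t)/V₀ = e^(−t/τ) = e^(−0.55/0.4875) = 0.3236.
Fraction remaining = 0.3236 → 32.36%.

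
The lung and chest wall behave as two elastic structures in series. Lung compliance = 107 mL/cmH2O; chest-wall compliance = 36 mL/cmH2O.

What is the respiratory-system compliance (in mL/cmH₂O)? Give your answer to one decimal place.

26.9

Lung and chest wall are elastances in series: 1/Crs = 1/CL + 1/Ccw.
1/Crs = 1/107 + 1/36 = 0.03712.
Crs = 26.94 mL/cmH2O.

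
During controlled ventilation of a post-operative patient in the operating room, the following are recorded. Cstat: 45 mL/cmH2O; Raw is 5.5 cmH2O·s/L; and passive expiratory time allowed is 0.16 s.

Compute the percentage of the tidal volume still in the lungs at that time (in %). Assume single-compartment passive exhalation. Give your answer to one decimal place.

52.4

τ = R × C = 5.5 × 45 mL/cmH2O = 5.5 × 0.045 L/cmH2O = 0.2475 s.
Passive exhalation: V(t)/V₀ = e^(−t/τ) = e^(−0.16/0.2475) = 0.5239.
Fraction remaining = 0.5239 → 52.39%.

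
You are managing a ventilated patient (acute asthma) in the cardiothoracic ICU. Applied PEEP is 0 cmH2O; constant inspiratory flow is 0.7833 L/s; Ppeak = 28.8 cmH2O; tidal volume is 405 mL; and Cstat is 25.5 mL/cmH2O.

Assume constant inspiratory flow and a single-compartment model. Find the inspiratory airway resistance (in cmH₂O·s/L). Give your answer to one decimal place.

16.5

Equation of motion (constant flow): PIP = Vt/C + R·V̇ + PEEP.
R·V̇ = PIP − Vt/C − PEEP = 28.8 − 405/25.5 − 0 = 28.8 − 15.882 − 0 = 12.918 cmH2O.
R = 12.918 / 0.7833 = 16.492 cmH2O·s/L.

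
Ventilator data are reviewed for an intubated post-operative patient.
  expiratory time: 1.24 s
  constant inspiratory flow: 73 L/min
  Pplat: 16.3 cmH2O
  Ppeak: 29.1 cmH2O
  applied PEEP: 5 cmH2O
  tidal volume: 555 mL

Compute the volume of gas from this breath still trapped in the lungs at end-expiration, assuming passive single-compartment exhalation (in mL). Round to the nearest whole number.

Flow: 73 L/min ÷ 60 = 1.2167 L/s.
R = (PIP − Pplat)/V̇ = (29.1 − 16.3) / 1.2167 = 12.8/1.2167 = 10.52 cmH2O·s/L.
C = Vt/(Pplat − PEEP) = 555.0 / (16.3 − 5) = 555.0/11.3 = 49.115 mL/cmH2O.
τ = R × C = 10.52 × 0.04912 L/cmH2O = 0.5167 s.
Fraction remaining = e^(−Te/τ) = e^(−1.24/0.5167) = 0.09073.
Trapped volume = 555.0 × 0.09073 = 50.355 mL.

50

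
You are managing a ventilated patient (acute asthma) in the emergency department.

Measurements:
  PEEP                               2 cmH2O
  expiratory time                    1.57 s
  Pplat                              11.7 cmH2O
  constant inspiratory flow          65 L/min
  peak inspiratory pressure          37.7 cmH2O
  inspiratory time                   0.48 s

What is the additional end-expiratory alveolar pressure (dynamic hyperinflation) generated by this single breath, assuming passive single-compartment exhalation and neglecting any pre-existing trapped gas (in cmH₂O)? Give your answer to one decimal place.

2.9

Flow: 65 L/min ÷ 60 = 1.0833 L/s.
Vt = flow × Ti = 1.0833 L/s × 0.48 s × 1000 mL/L = 519.98 mL.
R = (PIP − Pplat)/V̇ = (37.7 − 11.7) / 1.0833 = 26.0/1.0833 = 24.001 cmH2O·s/L.
C = Vt/(Pplat − PEEP) = 519.98 / (11.7 − 2) = 519.98/9.7 = 53.606 mL/cmH2O.
τ = R × C = 24.001 × 0.05361 L/cmH2O = 1.287 s.
Fraction remaining = e^(−Te/τ) = e^(−1.57/1.287) = 0.2953; trapped volume = 519.98 × 0.2953 = 153.55 mL.
Additional alveolar pressure from trapping ≈ V_trapped / C = 153.55 / 53.606 = 2.864 cmH2O.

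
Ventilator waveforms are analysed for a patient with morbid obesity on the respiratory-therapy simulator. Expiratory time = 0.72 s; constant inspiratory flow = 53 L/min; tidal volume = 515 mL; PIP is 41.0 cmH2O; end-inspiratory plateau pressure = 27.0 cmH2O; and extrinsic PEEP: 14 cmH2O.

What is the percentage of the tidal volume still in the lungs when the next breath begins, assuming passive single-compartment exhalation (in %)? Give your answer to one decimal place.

31.8

Flow: 53 L/min ÷ 60 = 0.8833 L/s.
R = (PIP − Pplat)/V̇ = (41.0 − 27.0) / 0.8833 = 14.0/0.8833 = 15.85 cmH2O·s/L.
C = Vt/(Pplat − PEEP) = 515.0 / (27.0 − 14) = 515.0/13.0 = 39.615 mL/cmH2O.
τ = R × C = 15.85 × 0.03962 L/cmH2O = 0.628 s.
Fraction remaining at end-expiration = e^(−Te/τ) = e^(−0.72/0.628) = 0.3177 → 31.77%.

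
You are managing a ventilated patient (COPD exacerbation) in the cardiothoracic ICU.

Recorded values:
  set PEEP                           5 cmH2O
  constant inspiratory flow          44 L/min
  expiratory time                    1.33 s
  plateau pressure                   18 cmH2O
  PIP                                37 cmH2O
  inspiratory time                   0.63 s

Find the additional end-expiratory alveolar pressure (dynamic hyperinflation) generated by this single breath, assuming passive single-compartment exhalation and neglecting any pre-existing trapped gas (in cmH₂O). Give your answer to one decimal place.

Flow: 44 L/min ÷ 60 = 0.7333 L/s.
Vt = flow × Ti = 0.7333 L/s × 0.63 s × 1000 mL/L = 461.98 mL.
R = (PIP − Pplat)/V̇ = (37 − 18) / 0.7333 = 19.0/0.7333 = 25.91 cmH2O·s/L.
C = Vt/(Pplat − PEEP) = 461.98 / (18 − 5) = 461.98/13.0 = 35.537 mL/cmH2O.
τ = R × C = 25.91 × 0.03554 L/cmH2O = 0.9208 s.
Fraction remaining = e^(−Te/τ) = e^(−1.33/0.9208) = 0.2359; trapped volume = 461.98 × 0.2359 = 108.98 mL.
Additional alveolar pressure from trapping ≈ V_trapped / C = 108.98 / 35.537 = 3.067 cmH2O.

3.1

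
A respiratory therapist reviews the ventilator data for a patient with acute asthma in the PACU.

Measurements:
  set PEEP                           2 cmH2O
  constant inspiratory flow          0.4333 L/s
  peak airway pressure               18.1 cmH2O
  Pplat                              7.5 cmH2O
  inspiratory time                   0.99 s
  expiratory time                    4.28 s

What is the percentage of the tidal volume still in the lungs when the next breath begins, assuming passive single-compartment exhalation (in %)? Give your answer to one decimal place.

Vt = flow × Ti = 0.4333 L/s × 0.99 s × 1000 mL/L = 428.97 mL.
R = (PIP − Pplat)/V̇ = (18.1 − 7.5) / 0.4333 = 10.6/0.4333 = 24.463 cmH2O·s/L.
C = Vt/(Pplat − PEEP) = 428.97 / (7.5 − 2) = 428.97/5.5 = 77.995 mL/cmH2O.
τ = R × C = 24.463 × 0.078 L/cmH2O = 1.908 s.
Fraction remaining at end-expiration = e^(−Te/τ) = e^(−4.28/1.908) = 0.1061 → 10.61%.

10.6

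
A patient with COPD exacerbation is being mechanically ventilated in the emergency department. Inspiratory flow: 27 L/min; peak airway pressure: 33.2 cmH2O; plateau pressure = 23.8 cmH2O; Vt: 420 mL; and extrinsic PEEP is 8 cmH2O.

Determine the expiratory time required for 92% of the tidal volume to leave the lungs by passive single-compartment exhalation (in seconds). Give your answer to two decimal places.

Flow: 27 L/min ÷ 60 = 0.45 L/s.
R = (PIP − Pplat)/V̇ = (33.2 − 23.8) / 0.45 = 9.4/0.45 = 20.889 cmH2O·s/L.
C = Vt/(Pplat − PEEP) = 420.0 / (23.8 − 8) = 420.0/15.8 = 26.582 mL/cmH2O.
τ = R × C = 20.889 × 0.02658 L/cmH2O = 0.5552 s.
t = −τ·ln(1 − 0.92) = −0.5552·ln(0.08) = 1.402 s.

1.40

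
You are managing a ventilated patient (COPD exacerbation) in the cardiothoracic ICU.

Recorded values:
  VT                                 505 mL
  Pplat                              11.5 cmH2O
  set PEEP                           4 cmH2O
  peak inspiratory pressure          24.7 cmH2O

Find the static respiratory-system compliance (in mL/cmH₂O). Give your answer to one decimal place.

Cstat = Vt / (Pplat − PEEP) = 505 / (11.5 − 4) = 505 / 7.5 = 67.333 mL/cmH2O.

67.3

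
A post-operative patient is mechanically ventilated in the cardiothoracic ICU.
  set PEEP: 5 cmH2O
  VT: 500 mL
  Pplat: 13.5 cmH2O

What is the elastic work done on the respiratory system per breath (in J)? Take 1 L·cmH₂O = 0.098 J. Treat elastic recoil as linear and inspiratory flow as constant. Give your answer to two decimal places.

Elastic work ≈ ½ × (Pplat − PEEP) × Vt = 0.5 × (13.5 − 5) × 0.500 L = 0.5 × 8.5 × 0.500 = 2.125 L·cmH2O.
× 0.098 J/(L·cmH2O) → 0.2083 J.

0.21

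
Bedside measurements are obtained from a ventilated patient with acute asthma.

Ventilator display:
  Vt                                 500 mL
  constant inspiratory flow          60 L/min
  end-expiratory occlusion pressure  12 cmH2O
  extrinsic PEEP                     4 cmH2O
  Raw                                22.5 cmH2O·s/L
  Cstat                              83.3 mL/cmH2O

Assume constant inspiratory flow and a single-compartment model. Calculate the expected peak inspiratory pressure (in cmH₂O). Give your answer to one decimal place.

40.5

Flow: 60 L/min ÷ 60 = 1 L/s.
Total PEEP = 12 cmH2O (set 4 + intrinsic 8); this is the baseline alveolar pressure.
Equation of motion (constant flow): PIP = Vt/C + R·V̇ + PEEP.
PIP = 500/83.3 + 22.5×1 + 12 = 6.002 + 22.5 + 12 = 40.502 cmH2O.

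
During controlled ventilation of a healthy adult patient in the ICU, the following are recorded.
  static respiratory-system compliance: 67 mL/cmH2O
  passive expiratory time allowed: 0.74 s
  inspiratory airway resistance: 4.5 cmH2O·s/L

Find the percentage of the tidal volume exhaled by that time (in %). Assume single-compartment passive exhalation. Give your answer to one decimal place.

τ = R × C = 4.5 × 67 mL/cmH2O = 4.5 × 0.067 L/cmH2O = 0.3015 s.
Passive exhalation: V(t)/V₀ = e^(−t/τ) = e^(−0.74/0.3015) = 0.08592.
Fraction exhaled = 1 − 0.08592 = 0.9141 → 91.41%.

91.4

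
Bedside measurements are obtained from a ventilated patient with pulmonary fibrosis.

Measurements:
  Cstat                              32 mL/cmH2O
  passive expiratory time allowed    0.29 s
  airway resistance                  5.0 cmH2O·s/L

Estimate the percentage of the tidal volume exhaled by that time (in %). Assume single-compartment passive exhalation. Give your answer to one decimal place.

τ = R × C = 5.0 × 32 mL/cmH2O = 5.0 × 0.032 L/cmH2O = 0.16 s.
Passive exhalation: V(t)/V₀ = e^(−t/τ) = e^(−0.29/0.16) = 0.1632.
Fraction exhaled = 1 − 0.1632 = 0.8368 → 83.68%.

83.7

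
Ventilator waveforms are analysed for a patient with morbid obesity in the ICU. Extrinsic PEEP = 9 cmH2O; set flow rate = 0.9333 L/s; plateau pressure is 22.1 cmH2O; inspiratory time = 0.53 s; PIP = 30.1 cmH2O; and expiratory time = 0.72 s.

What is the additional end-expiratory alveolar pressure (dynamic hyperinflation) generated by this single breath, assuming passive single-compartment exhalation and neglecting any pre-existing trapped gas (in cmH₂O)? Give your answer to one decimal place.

1.4

Vt = flow × Ti = 0.9333 L/s × 0.53 s × 1000 mL/L = 494.65 mL.
R = (PIP − Pplat)/V̇ = (30.1 − 22.1) / 0.9333 = 8.0/0.9333 = 8.572 cmH2O·s/L.
C = Vt/(Pplat − PEEP) = 494.65 / (22.1 − 9) = 494.65/13.1 = 37.76 mL/cmH2O.
τ = R × C = 8.572 × 0.03776 L/cmH2O = 0.3237 s.
Fraction remaining = e^(−Te/τ) = e^(−0.72/0.3237) = 0.1081; trapped volume = 494.65 × 0.1081 = 53.472 mL.
Additional alveolar pressure from trapping ≈ V_trapped / C = 53.472 / 37.76 = 1.416 cmH2O.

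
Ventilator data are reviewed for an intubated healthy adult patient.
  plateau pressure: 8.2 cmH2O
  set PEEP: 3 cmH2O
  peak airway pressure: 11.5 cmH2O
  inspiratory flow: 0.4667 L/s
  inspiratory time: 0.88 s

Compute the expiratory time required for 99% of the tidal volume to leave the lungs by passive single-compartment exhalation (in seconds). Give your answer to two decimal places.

Vt = flow × Ti = 0.4667 L/s × 0.88 s × 1000 mL/L = 410.7 mL.
R = (PIP − Pplat)/V̇ = (11.5 − 8.2) / 0.4667 = 3.3/0.4667 = 7.071 cmH2O·s/L.
C = Vt/(Pplat − PEEP) = 410.7 / (8.2 − 3) = 410.7/5.2 = 78.981 mL/cmH2O.
τ = R × C = 7.071 × 0.07898 L/cmH2O = 0.5585 s.
t = −τ·ln(1 − 0.99) = −0.5585·ln(0.01) = 2.572 s.

2.57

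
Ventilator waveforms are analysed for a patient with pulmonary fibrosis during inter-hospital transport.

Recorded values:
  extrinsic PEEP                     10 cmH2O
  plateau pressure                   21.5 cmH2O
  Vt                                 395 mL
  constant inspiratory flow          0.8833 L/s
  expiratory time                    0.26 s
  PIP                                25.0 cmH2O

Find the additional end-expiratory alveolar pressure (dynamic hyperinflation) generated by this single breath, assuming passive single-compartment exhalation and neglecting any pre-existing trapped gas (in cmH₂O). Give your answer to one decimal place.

1.7

R = (PIP − Pplat)/V̇ = (25.0 − 21.5) / 0.8833 = 3.5/0.8833 = 3.962 cmH2O·s/L.
C = Vt/(Pplat − PEEP) = 395.0 / (21.5 − 10) = 395.0/11.5 = 34.348 mL/cmH2O.
τ = R × C = 3.962 × 0.03435 L/cmH2O = 0.1361 s.
Fraction remaining = e^(−Te/τ) = e^(−0.26/0.1361) = 0.148; trapped volume = 395.0 × 0.148 = 58.46 mL.
Additional alveolar pressure from trapping ≈ V_trapped / C = 58.46 / 34.348 = 1.702 cmH2O.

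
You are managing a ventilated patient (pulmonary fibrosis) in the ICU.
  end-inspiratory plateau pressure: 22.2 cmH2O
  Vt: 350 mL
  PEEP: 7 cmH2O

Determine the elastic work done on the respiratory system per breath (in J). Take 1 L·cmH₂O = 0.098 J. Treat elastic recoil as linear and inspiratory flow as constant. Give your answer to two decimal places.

0.26

Elastic work ≈ ½ × (Pplat − PEEP) × Vt = 0.5 × (22.2 − 7) × 0.350 L = 0.5 × 15.2 × 0.350 = 2.66 L·cmH2O.
× 0.098 J/(L·cmH2O) → 0.2607 J.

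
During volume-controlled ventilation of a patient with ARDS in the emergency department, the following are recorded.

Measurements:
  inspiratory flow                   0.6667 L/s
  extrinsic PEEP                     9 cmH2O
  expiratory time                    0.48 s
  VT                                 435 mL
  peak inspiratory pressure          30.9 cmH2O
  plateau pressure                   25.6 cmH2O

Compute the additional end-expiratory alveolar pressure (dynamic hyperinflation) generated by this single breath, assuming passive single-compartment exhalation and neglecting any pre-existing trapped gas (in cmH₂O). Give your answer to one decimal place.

1.7

R = (PIP − Pplat)/V̇ = (30.9 − 25.6) / 0.6667 = 5.3/0.6667 = 7.95 cmH2O·s/L.
C = Vt/(Pplat − PEEP) = 435.0 / (25.6 − 9) = 435.0/16.6 = 26.205 mL/cmH2O.
τ = R × C = 7.95 × 0.02621 L/cmH2O = 0.2084 s.
Fraction remaining = e^(−Te/τ) = e^(−0.48/0.2084) = 0.09993; trapped volume = 435.0 × 0.09993 = 43.47 mL.
Additional alveolar pressure from trapping ≈ V_trapped / C = 43.47 / 26.205 = 1.659 cmH2O.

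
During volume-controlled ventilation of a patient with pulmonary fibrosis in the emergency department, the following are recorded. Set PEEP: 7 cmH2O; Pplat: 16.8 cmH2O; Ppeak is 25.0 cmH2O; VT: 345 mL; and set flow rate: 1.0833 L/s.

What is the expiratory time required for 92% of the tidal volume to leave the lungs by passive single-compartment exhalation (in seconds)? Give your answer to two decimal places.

0.67

R = (PIP − Pplat)/V̇ = (25.0 − 16.8) / 1.0833 = 8.2/1.0833 = 7.569 cmH2O·s/L.
C = Vt/(Pplat − PEEP) = 345.0 / (16.8 − 7) = 345.0/9.8 = 35.204 mL/cmH2O.
τ = R × C = 7.569 × 0.0352 L/cmH2O = 0.2664 s.
t = −τ·ln(1 − 0.92) = −0.2664·ln(0.08) = 0.6729 s.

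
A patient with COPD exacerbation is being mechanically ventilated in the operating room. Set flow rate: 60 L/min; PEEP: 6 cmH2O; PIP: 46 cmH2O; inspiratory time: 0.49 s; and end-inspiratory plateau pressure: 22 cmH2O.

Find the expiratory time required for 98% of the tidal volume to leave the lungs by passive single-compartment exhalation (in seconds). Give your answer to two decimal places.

Flow: 60 L/min ÷ 60 = 1 L/s.
Vt = flow × Ti = 1 L/s × 0.49 s × 1000 mL/L = 490.0 mL.
R = (PIP − Pplat)/V̇ = (46 − 22) / 1 = 24.0/1 = 24.0 cmH2O·s/L.
C = Vt/(Pplat − PEEP) = 490.0 / (22 − 6) = 490.0/16.0 = 30.625 mL/cmH2O.
τ = R × C = 24.0 × 0.03063 L/cmH2O = 0.7351 s.
t = −τ·ln(1 − 0.98) = −0.7351·ln(0.02) = 2.876 s.

2.88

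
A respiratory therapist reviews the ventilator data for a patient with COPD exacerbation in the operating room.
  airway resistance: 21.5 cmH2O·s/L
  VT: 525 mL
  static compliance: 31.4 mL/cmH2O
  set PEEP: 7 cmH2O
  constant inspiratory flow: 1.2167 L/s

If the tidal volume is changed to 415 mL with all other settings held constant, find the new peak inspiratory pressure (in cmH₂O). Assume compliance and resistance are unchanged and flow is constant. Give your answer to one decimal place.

PIP = Vt/C + R·V̇ + PEEP (constant-flow equation of motion).
Only the elastic term changes: ΔPIP = ΔVt / C = (415 − 525) / 31.4 = -3.503 cmH2O.
Original PIP = 525/31.4 + 21.5×1.2167 + 7 = 49.879 cmH2O; new PIP = 49.879 + (-3.503) = 46.376 cmH2O.

46.4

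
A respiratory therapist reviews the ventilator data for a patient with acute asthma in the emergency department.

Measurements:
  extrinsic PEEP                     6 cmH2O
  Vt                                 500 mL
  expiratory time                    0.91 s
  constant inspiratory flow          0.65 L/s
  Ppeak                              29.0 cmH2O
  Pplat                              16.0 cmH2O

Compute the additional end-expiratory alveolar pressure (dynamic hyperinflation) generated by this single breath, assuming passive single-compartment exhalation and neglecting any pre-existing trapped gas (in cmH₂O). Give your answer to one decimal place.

4.0

R = (PIP − Pplat)/V̇ = (29.0 − 16.0) / 0.65 = 13.0/0.65 = 20.0 cmH2O·s/L.
C = Vt/(Pplat − PEEP) = 500.0 / (16.0 − 6) = 500.0/10.0 = 50.0 mL/cmH2O.
τ = R × C = 20.0 × 0.05 L/cmH2O = 1.0 s.
Fraction remaining = e^(−Te/τ) = e^(−0.91/1.0) = 0.4025; trapped volume = 500.0 × 0.4025 = 201.25 mL.
Additional alveolar pressure from trapping ≈ V_trapped / C = 201.25 / 50.0 = 4.025 cmH2O.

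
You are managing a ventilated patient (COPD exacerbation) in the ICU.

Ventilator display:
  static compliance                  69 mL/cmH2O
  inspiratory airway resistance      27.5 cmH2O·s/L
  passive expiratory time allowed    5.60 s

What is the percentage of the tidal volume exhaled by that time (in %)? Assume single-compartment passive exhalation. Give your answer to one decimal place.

94.8

τ = R × C = 27.5 × 69 mL/cmH2O = 27.5 × 0.069 L/cmH2O = 1.898 s.
Passive exhalation: V(t)/V₀ = e^(−t/τ) = e^(−5.60/1.898) = 0.05231.
Fraction exhaled = 1 − 0.05231 = 0.9477 → 94.77%.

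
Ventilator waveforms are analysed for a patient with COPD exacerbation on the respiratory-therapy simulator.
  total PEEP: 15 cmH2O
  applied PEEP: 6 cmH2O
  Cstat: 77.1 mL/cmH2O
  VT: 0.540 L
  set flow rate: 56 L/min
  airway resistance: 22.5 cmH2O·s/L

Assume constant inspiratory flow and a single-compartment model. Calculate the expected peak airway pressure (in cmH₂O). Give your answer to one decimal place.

43.0

Flow: 56 L/min ÷ 60 = 0.9333 L/s.
Total PEEP = 15 cmH2O (set 6 + intrinsic 9); this is the baseline alveolar pressure.
Equation of motion (constant flow): PIP = Vt/C + R·V̇ + PEEP.
PIP = 540/77.1 + 22.5×0.9333 + 15 = 7.004 + 20.999 + 15 = 43.003 cmH2O.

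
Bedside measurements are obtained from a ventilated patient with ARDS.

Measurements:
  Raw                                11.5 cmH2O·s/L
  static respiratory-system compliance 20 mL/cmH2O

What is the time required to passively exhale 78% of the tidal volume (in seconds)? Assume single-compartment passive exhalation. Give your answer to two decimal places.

0.35

τ = R × C = 11.5 × 20 mL/cmH2O = 11.5 × 0.020 L/cmH2O = 0.23 s.
Exhaled fraction f = 1 − e^(−t/τ) → t = −τ·ln(1 − f) = −0.23·ln(0.22) = 0.3482 s.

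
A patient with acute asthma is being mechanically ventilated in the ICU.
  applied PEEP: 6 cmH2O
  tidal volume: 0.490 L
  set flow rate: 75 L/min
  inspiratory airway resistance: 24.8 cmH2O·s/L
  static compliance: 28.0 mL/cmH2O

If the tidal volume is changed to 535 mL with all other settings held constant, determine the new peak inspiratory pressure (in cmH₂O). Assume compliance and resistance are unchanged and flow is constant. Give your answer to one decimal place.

Flow: 75 L/min ÷ 60 = 1.25 L/s.
PIP = Vt/C + R·V̇ + PEEP (constant-flow equation of motion).
Only the elastic term changes: ΔPIP = ΔVt / C = (535 − 490) / 28.0 = 1.607 cmH2O.
Original PIP = 490/28.0 + 24.8×1.25 + 6 = 54.5 cmH2O; new PIP = 54.5 + (1.607) = 56.107 cmH2O.

56.1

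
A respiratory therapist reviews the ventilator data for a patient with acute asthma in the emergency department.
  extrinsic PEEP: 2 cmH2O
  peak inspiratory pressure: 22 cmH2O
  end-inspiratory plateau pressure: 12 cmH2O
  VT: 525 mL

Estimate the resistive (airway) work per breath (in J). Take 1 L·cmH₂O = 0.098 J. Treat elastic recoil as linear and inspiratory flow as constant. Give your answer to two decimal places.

0.51

With constant inspiratory flow the resistive pressure is constant at PIP − Pplat = 22 − 12 = 10.0 cmH2O, so resistive work = 10.0 × 0.525 = 5.25 L·cmH2O.
× 0.098 J/(L·cmH2O) → 0.5145 J.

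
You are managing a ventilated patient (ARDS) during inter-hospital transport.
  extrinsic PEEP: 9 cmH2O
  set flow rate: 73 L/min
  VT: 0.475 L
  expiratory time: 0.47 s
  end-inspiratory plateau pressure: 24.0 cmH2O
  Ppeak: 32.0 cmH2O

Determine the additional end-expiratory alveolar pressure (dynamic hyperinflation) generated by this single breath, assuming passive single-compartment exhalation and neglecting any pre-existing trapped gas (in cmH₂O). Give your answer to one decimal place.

1.6

Flow: 73 L/min ÷ 60 = 1.2167 L/s.
R = (PIP − Pplat)/V̇ = (32.0 − 24.0) / 1.2167 = 8.0/1.2167 = 6.575 cmH2O·s/L.
C = Vt/(Pplat − PEEP) = 475.0 / (24.0 − 9) = 475.0/15.0 = 31.667 mL/cmH2O.
τ = R × C = 6.575 × 0.03167 L/cmH2O = 0.2082 s.
Fraction remaining = e^(−Te/τ) = e^(−0.47/0.2082) = 0.1046; trapped volume = 475.0 × 0.1046 = 49.685 mL.
Additional alveolar pressure from trapping ≈ V_trapped / C = 49.685 / 31.667 = 1.569 cmH2O.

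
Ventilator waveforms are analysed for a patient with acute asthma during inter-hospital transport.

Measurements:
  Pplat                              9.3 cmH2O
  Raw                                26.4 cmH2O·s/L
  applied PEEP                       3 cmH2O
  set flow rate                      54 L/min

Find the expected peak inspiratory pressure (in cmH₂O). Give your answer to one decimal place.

Flow: 54 L/min ÷ 60 = 0.9 L/s.
PIP = Pplat + Raw × flow = 9.3 + 26.4 × 0.9 = 9.3 + 23.76 = 33.06 cmH2O.

33.1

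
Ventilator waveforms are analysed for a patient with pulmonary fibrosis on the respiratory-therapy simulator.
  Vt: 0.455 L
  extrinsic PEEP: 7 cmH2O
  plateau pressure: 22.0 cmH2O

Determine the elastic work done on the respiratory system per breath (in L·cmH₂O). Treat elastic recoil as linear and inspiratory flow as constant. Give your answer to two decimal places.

Elastic work ≈ ½ × (Pplat − PEEP) × Vt = 0.5 × (22.0 − 7) × 0.455 L = 0.5 × 15.0 × 0.455 = 3.413 L·cmH2O.

3.41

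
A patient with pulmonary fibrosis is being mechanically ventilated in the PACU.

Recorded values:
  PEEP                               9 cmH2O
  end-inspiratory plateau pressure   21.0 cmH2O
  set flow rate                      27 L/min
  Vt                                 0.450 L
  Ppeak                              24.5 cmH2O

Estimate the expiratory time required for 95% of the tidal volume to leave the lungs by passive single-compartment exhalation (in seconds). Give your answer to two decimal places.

0.87

Flow: 27 L/min ÷ 60 = 0.45 L/s.
R = (PIP − Pplat)/V̇ = (24.5 − 21.0) / 0.45 = 3.5/0.45 = 7.778 cmH2O·s/L.
C = Vt/(Pplat − PEEP) = 450.0 / (21.0 − 9) = 450.0/12.0 = 37.5 mL/cmH2O.
τ = R × C = 7.778 × 0.0375 L/cmH2O = 0.2917 s.
t = −τ·ln(1 − 0.95) = −0.2917·ln(0.05) = 0.8739 s.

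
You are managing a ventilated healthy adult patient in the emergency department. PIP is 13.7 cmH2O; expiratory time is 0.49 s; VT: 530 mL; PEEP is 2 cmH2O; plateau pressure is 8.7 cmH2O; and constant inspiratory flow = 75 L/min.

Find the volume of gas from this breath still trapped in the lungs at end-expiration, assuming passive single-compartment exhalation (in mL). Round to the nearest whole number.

113

Flow: 75 L/min ÷ 60 = 1.25 L/s.
R = (PIP − Pplat)/V̇ = (13.7 − 8.7) / 1.25 = 5.0/1.25 = 4.0 cmH2O·s/L.
C = Vt/(Pplat − PEEP) = 530.0 / (8.7 − 2) = 530.0/6.7 = 79.104 mL/cmH2O.
τ = R × C = 4.0 × 0.0791 L/cmH2O = 0.3164 s.
Fraction remaining = e^(−Te/τ) = e^(−0.49/0.3164) = 0.2125.
Trapped volume = 530.0 × 0.2125 = 112.63 mL.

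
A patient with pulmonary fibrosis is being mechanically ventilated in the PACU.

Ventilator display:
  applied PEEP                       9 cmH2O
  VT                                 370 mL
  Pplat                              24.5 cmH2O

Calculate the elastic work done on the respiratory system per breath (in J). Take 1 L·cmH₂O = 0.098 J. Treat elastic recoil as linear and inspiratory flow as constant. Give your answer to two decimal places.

Elastic work ≈ ½ × (Pplat − PEEP) × Vt = 0.5 × (24.5 − 9) × 0.370 L = 0.5 × 15.5 × 0.370 = 2.868 L·cmH2O.
× 0.098 J/(L·cmH2O) → 0.2811 J.

0.28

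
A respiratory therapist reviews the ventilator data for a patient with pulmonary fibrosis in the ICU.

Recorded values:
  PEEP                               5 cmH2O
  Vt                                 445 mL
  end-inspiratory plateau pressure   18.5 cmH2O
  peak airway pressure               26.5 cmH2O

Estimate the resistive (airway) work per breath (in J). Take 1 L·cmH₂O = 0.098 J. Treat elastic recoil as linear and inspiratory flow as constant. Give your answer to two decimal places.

With constant inspiratory flow the resistive pressure is constant at PIP − Pplat = 26.5 − 18.5 = 8.0 cmH2O, so resistive work = 8.0 × 0.445 = 3.56 L·cmH2O.
× 0.098 J/(L·cmH2O) → 0.3489 J.

0.35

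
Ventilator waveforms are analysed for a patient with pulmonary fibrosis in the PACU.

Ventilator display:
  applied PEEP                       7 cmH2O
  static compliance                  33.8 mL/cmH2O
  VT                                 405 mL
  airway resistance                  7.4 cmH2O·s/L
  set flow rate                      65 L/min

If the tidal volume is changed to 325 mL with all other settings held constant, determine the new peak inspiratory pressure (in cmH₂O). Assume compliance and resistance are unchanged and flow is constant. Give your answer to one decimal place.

Flow: 65 L/min ÷ 60 = 1.0833 L/s.
PIP = Vt/C + R·V̇ + PEEP (constant-flow equation of motion).
Only the elastic term changes: ΔPIP = ΔVt / C = (325 − 405) / 33.8 = -2.367 cmH2O.
Original PIP = 405/33.8 + 7.4×1.0833 + 7 = 26.999 cmH2O; new PIP = 26.999 + (-2.367) = 24.632 cmH2O.

24.6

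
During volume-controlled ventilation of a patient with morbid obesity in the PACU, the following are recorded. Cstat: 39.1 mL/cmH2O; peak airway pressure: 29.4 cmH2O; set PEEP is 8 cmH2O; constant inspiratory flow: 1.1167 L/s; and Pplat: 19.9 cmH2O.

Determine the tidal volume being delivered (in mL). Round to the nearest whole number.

Vt = Cstat × (Pplat − PEEP) = 39.1 × (19.9 − 8) = 39.1 × 11.9 = 465.29 mL.

465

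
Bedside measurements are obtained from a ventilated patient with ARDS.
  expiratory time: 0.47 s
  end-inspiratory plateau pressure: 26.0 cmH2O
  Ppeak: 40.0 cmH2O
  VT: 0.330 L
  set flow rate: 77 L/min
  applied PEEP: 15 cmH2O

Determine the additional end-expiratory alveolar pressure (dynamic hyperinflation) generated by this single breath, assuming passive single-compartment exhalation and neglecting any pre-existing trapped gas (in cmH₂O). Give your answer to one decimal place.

2.6

Flow: 77 L/min ÷ 60 = 1.2833 L/s.
R = (PIP − Pplat)/V̇ = (40.0 − 26.0) / 1.2833 = 14.0/1.2833 = 10.909 cmH2O·s/L.
C = Vt/(Pplat − PEEP) = 330.0 / (26.0 − 15) = 330.0/11.0 = 30.0 mL/cmH2O.
τ = R × C = 10.909 × 0.03 L/cmH2O = 0.3273 s.
Fraction remaining = e^(−Te/τ) = e^(−0.47/0.3273) = 0.2379; trapped volume = 330.0 × 0.2379 = 78.507 mL.
Additional alveolar pressure from trapping ≈ V_trapped / C = 78.507 / 30.0 = 2.617 cmH2O.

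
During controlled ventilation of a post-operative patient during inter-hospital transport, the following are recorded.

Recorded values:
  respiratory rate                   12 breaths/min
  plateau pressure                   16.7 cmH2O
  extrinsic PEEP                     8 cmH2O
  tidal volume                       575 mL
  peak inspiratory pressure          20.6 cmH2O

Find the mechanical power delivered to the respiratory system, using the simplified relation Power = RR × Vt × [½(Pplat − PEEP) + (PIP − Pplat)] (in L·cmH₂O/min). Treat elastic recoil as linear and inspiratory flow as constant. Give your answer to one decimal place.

56.9

Per-breath work = Vt × [½(Pplat−PEEP) + (PIP−Pplat)] = 0.575 × [0.5×8.7 + 3.9] = 0.575 × 8.25 = 4.744 L·cmH2O.
Power = 12 × 4.744 = 56.928 L·cmH2O/min.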